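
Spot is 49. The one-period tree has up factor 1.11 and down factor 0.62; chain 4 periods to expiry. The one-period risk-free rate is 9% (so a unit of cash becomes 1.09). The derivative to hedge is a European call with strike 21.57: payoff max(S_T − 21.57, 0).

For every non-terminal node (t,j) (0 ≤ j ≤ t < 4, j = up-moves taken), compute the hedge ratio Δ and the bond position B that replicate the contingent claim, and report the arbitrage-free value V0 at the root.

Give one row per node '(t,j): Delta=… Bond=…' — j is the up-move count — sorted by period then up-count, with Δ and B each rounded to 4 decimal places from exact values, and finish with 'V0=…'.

Since d<R<u, set p* = (R−d)/(u−d) = 0.9592; price each node as the discounted p*-expectation of its children.
At expiry t=4: V(4,0)=0.0000, V(4,1)=0.0000, V(4,2)=1.6373, V(4,3)=19.9786, V(4,4)=52.8155
Node (3,0) S=11.6781: V=(p*·0.0000+(1−p*)·0.0000)/1.09=0.0000; Δ=(0.0000−0.0000)/(12.9627−7.2404)=0.0000; B=V−Δ·S=0.0000
Node (3,1) S=20.9075: V=(p*·1.6373+(1−p*)·0.0000)/1.09=1.4408; Δ=(1.6373−0.0000)/(23.2073−12.9627)=0.1598; B=V−Δ·S=-1.9007
Node (3,2) S=37.4312: V=(p*·19.9786+(1−p*)·1.6373)/1.09=17.6422; Δ=(19.9786−1.6373)/(41.5486−23.2073)=1.0000; B=V−Δ·S=-19.7890
Node (3,3) S=67.0139: V=(p*·52.8155+(1−p*)·19.9786)/1.09=47.2249; Δ=(52.8155−19.9786)/(74.3855−41.5486)=1.0000; B=V−Δ·S=-19.7890
Node (2,0) S=18.8356: V=(p*·1.4408+(1−p*)·0.0000)/1.09=1.2679; Δ=(1.4408−0.0000)/(20.9075−11.6781)=0.1561; B=V−Δ·S=-1.6726
Node (2,1) S=33.7218: V=(p*·17.6422+(1−p*)·1.4408)/1.09=15.5788; Δ=(17.6422−1.4408)/(37.4312−20.9075)=0.9805; B=V−Δ·S=-17.4852
Node (2,2) S=60.3729: V=(p*·47.2249+(1−p*)·17.6422)/1.09=42.2179; Δ=(47.2249−17.6422)/(67.0139−37.4312)=1.0000; B=V−Δ·S=-18.1550
Node (1,0) S=30.3800: V=(p*·15.5788+(1−p*)·1.2679)/1.09=13.7566; Δ=(15.5788−1.2679)/(33.7218−18.8356)=0.9614; B=V−Δ·S=-15.4493
Node (1,1) S=54.3900: V=(p*·42.2179+(1−p*)·15.5788)/1.09=37.7345; Δ=(42.2179−15.5788)/(60.3729−33.7218)=0.9995; B=V−Δ·S=-16.6309
Node (0,0) S=49.0000: V=(p*·37.7345+(1−p*)·13.7566)/1.09=33.7209; Δ=(37.7345−13.7566)/(54.3900−30.3800)=0.9987; B=V−Δ·S=-15.2135
Each (Δ,B) replicates both successor values, so the strategy is self-financing and V0 is arbitrage-free.

(0,0): Delta=0.9987 Bond=-15.2135
(1,0): Delta=0.9614 Bond=-15.4493
(1,1): Delta=0.9995 Bond=-16.6309
(2,0): Delta=0.1561 Bond=-1.6726
(2,1): Delta=0.9805 Bond=-17.4852
(2,2): Delta=1.0000 Bond=-18.1550
(3,0): Delta=0.0000 Bond=0.0000
(3,1): Delta=0.1598 Bond=-1.9007
(3,2): Delta=1.0000 Bond=-19.7890
(3,3): Delta=1.0000 Bond=-19.7890
V0=33.7209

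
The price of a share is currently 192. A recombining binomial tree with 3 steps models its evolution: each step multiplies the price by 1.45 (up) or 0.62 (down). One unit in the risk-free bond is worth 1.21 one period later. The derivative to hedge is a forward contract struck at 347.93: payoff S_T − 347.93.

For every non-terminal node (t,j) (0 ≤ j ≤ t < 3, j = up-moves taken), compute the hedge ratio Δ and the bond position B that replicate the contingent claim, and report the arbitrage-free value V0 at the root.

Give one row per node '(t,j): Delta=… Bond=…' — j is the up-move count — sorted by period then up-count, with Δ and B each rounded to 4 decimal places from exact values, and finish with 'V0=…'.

Under the risk-neutral measure, an up-move has probability p* = (R−d)/(u−d) = 0.7108 and values discount at R = 1.21.
Payoff layer (t=3): V(3,0)=-302.1710, V(3,1)=-240.9130, V(3,2)=-97.6484, V(3,3)=237.4060
(2,0): S=73.8048. Δ = (V_up−V_dn)/(S_up−S_dn) = (-240.9130−-302.1710)/(107.0170−45.7590) = 1.0000. V = [p*·-240.9130 + (1−p*)·-302.1710]/1.21 = -213.7407. B = V − Δ·S = -287.5455.
(2,1): S=172.6080. Δ = (V_up−V_dn)/(S_up−S_dn) = (-97.6484−-240.9130)/(250.2816−107.0170) = 1.0000. V = [p*·-97.6484 + (1−p*)·-240.9130]/1.21 = -114.9375. B = V − Δ·S = -287.5455.
(2,2): S=403.6800. Δ = (V_up−V_dn)/(S_up−S_dn) = (237.4060−-97.6484)/(585.3360−250.2816) = 1.0000. V = [p*·237.4060 + (1−p*)·-97.6484]/1.21 = 116.1345. B = V − Δ·S = -287.5455.
(1,0): S=119.0400. Δ = (V_up−V_dn)/(S_up−S_dn) = (-114.9375−-213.7407)/(172.6080−73.8048) = 1.0000. V = [p*·-114.9375 + (1−p*)·-213.7407]/1.21 = -118.6009. B = V − Δ·S = -237.6409.
(1,1): S=278.4000. Δ = (V_up−V_dn)/(S_up−S_dn) = (116.1345−-114.9375)/(403.6800−172.6080) = 1.0000. V = [p*·116.1345 + (1−p*)·-114.9375]/1.21 = 40.7591. B = V − Δ·S = -237.6409.
(0,0): S=192.0000. Δ = (V_up−V_dn)/(S_up−S_dn) = (40.7591−-118.6009)/(278.4000−119.0400) = 1.0000. V = [p*·40.7591 + (1−p*)·-118.6009]/1.21 = -4.3974. B = V − Δ·S = -196.3974.
Each (Δ,B) replicates both successor values, so the strategy is self-financing and V0 is arbitrage-free.

(0,0): Delta=1.0000 Bond=-196.3974
(1,0): Delta=1.0000 Bond=-237.6409
(1,1): Delta=1.0000 Bond=-237.6409
(2,0): Delta=1.0000 Bond=-287.5455
(2,1): Delta=1.0000 Bond=-287.5455
(2,2): Delta=1.0000 Bond=-287.5455
V0=-4.3974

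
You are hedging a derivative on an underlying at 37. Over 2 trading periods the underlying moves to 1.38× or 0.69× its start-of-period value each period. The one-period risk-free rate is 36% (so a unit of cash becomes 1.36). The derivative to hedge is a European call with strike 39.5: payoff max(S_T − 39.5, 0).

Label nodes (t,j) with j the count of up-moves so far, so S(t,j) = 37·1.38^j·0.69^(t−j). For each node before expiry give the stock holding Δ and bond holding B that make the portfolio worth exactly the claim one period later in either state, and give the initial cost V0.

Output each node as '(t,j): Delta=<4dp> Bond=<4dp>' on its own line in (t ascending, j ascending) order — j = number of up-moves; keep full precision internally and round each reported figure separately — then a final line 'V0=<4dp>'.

(0,0): Delta=0.8659 Bond=-16.2550
(1,0): Delta=0.0000 Bond=0.0000
(1,1): Delta=0.8788 Bond=-22.7668
V0=15.7839

Risk-neutral probability p* = (R−d)/(u−d) = (1.36−0.69)/(1.38−0.69) = 0.9710.
At expiry t=2: V(2,0)=0.0000, V(2,1)=0.0000, V(2,2)=30.9628
(1,0): S=25.5300. Δ = (V_up−V_dn)/(S_up−S_dn) = (0.0000−0.0000)/(35.2314−17.6157) = 0.0000. V = [p*·0.0000 + (1−p*)·0.0000]/1.36 = 0.0000. B = V − Δ·S = 0.0000.
(1,1): S=51.0600. Δ = (V_up−V_dn)/(S_up−S_dn) = (30.9628−0.0000)/(70.4628−35.2314) = 0.8788. V = [p*·30.9628 + (1−p*)·0.0000]/1.36 = 22.1069. B = V − Δ·S = -22.7668.
(0,0): S=37.0000. Δ = (V_up−V_dn)/(S_up−S_dn) = (22.1069−0.0000)/(51.0600−25.5300) = 0.8659. V = [p*·22.1069 + (1−p*)·0.0000]/1.36 = 15.7839. B = V − Δ·S = -16.2550.
Check: Δ(0,0)·S0 + B(0,0) = 15.7839 = V0.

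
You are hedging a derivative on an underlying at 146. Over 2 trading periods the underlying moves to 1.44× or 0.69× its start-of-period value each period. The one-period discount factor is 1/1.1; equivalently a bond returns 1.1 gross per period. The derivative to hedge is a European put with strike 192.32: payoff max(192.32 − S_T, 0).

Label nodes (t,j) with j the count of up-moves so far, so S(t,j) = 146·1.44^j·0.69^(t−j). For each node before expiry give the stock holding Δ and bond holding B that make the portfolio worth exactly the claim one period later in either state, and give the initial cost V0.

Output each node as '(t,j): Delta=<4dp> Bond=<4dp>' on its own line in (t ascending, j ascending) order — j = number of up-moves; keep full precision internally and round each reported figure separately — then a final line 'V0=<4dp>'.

The replicating-portfolio and risk-neutral prices coincide; use p* = (1.1−0.69)/(1.44−0.69) = 0.5467 for the latter.
Payoff layer (t=2): V(2,0)=122.8094, V(2,1)=47.2544, V(2,2)=0.0000
  t=1,j=0: stock 100.7400 → up 145.0656 (V=47.2544), down 69.5106 (V=122.8094). Price 74.0964; hedge Δ=-1.0000, bond B=174.8364.
  t=1,j=1: stock 210.2400 → up 302.7456 (V=0.0000), down 145.0656 (V=47.2544). Price 19.4745; hedge Δ=-0.2997, bond B=82.4804.
  t=0,j=0: stock 146.0000 → up 210.2400 (V=19.4745), down 100.7400 (V=74.0964). Price 40.2149; hedge Δ=-0.4988, bond B=113.0440.
Self-financing check: at every node Δ·S+B equals the discounted successor values.

(0,0): Delta=-0.4988 Bond=113.0440
(1,0): Delta=-1.0000 Bond=174.8364
(1,1): Delta=-0.2997 Bond=82.4804
V0=40.2149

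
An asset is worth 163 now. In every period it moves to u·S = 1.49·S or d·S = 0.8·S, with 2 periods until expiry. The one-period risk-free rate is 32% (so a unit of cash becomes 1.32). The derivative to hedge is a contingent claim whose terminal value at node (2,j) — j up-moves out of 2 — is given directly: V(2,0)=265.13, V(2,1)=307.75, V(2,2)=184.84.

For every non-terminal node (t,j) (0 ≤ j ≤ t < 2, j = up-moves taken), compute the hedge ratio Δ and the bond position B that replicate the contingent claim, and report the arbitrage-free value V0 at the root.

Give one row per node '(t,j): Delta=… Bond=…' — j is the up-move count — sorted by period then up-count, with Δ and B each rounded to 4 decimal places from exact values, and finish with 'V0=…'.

(0,0): Delta=-0.5532 Bond=225.2465
(1,0): Delta=0.4737 Bond=163.4208
(1,1): Delta=-0.7334 Bond=341.1018
V0=135.0760

Since d<R<u, set p* = (R−d)/(u−d) = 0.7536; price each node as the discounted p*-expectation of its children.
Payoff layer (t=2): V(2,0)=265.1300, V(2,1)=307.7500, V(2,2)=184.8400
Node (1,0) S=130.4000: V=(p*·307.7500+(1−p*)·265.1300)/1.32=225.1890; Δ=(307.7500−265.1300)/(194.2960−104.3200)=0.4737; B=V−Δ·S=163.4208
Node (1,1) S=242.8700: V=(p*·184.8400+(1−p*)·307.7500)/1.32=162.9713; Δ=(184.8400−307.7500)/(361.8763−194.2960)=-0.7334; B=V−Δ·S=341.1018
Node (0,0) S=163.0000: V=(p*·162.9713+(1−p*)·225.1890)/1.32=135.0760; Δ=(162.9713−225.1890)/(242.8700−130.4000)=-0.5532; B=V−Δ·S=225.2465
Self-financing check: at every node Δ·S+B equals the discounted successor values.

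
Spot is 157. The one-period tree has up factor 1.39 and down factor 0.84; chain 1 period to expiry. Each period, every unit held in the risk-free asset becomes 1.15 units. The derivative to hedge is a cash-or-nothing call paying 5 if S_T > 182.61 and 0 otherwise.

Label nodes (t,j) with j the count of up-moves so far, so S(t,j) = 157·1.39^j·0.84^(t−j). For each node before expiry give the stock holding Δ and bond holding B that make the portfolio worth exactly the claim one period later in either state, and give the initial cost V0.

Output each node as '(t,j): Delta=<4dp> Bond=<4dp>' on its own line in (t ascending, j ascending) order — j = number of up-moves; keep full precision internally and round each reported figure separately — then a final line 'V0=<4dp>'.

Since d<R<u, set p* = (R−d)/(u−d) = 0.5636; price each node as the discounted p*-expectation of its children.
Terminal values V(1,·): V(1,0)=0.0000, V(1,1)=5.0000
Node (0,0) S=157.0000: V=(p*·5.0000+(1−p*)·0.0000)/1.15=2.4506; Δ=(5.0000−0.0000)/(218.2300−131.8800)=0.0579; B=V−Δ·S=-6.6403
Each (Δ,B) replicates both successor values, so the strategy is self-financing and V0 is arbitrage-free.

(0,0): Delta=0.0579 Bond=-6.6403
V0=2.4506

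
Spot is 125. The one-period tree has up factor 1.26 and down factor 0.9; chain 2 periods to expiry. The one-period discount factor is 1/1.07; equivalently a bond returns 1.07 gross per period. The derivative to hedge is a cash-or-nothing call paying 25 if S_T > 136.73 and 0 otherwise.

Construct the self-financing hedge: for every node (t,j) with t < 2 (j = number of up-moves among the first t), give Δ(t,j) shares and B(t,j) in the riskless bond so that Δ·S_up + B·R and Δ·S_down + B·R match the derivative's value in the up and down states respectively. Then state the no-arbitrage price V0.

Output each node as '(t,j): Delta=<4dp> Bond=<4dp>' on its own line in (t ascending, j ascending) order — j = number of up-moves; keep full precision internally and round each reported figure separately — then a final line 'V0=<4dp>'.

The replicating-portfolio and risk-neutral prices coincide; use p* = (1.07−0.9)/(1.26−0.9) = 0.4722 for the latter.
Terminal values V(2,·): V(2,0)=0.0000, V(2,1)=25.0000, V(2,2)=25.0000
  t=1,j=0: stock 112.5000 → up 141.7500 (V=25.0000), down 101.2500 (V=0.0000). Price 11.0332; hedge Δ=0.6173, bond B=-58.4112.
  t=1,j=1: stock 157.5000 → up 198.4500 (V=25.0000), down 141.7500 (V=25.0000). Price 23.3645; hedge Δ=0.0000, bond B=23.3645.
  t=0,j=0: stock 125.0000 → up 157.5000 (V=23.3645), down 112.5000 (V=11.0332). Price 15.7536; hedge Δ=0.2740, bond B=-18.4999.
Root portfolio cost Δ·125+B reproduces V0=15.7536.

(0,0): Delta=0.2740 Bond=-18.4999
(1,0): Delta=0.6173 Bond=-58.4112
(1,1): Delta=0.0000 Bond=23.3645
V0=15.7536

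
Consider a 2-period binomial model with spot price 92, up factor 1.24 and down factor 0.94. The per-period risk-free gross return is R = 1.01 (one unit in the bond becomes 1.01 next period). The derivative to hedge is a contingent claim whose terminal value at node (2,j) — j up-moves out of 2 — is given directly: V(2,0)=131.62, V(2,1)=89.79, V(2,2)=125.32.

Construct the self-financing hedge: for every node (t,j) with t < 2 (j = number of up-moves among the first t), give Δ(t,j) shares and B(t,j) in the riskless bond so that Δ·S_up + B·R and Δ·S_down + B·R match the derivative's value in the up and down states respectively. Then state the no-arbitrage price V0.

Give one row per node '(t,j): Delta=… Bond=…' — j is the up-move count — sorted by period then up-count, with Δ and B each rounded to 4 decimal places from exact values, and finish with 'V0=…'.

No-arbitrage ⇒ martingale measure with p* = (R−d)/(u−d) = 0.2333.
Payoff layer (t=2): V(2,0)=131.6200, V(2,1)=89.7900, V(2,2)=125.3200
Node (1,0) S=86.4800: V=(p*·89.7900+(1−p*)·131.6200)/1.01=120.6531; Δ=(89.7900−131.6200)/(107.2352−81.2912)=-1.6123; B=V−Δ·S=260.0865
Node (1,1) S=114.0800: V=(p*·125.3200+(1−p*)·89.7900)/1.01=97.1092; Δ=(125.3200−89.7900)/(141.4592−107.2352)=1.0382; B=V−Δ·S=-21.3241
Node (0,0) S=92.0000: V=(p*·97.1092+(1−p*)·120.6531)/1.01=114.0194; Δ=(97.1092−120.6531)/(114.0800−86.4800)=-0.8530; B=V−Δ·S=192.4990
Root portfolio cost Δ·92+B reproduces V0=114.0194.

(0,0): Delta=-0.8530 Bond=192.4990
(1,0): Delta=-1.6123 Bond=260.0865
(1,1): Delta=1.0382 Bond=-21.3241
V0=114.0194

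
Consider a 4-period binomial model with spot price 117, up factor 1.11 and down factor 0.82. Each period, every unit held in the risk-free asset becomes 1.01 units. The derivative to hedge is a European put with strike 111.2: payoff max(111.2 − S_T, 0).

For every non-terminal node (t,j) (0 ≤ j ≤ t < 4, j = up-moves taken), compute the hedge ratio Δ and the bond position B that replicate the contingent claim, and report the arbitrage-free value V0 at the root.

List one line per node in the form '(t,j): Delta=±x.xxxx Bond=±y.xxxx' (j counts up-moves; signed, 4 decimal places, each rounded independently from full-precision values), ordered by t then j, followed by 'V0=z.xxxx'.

Risk-neutral probability p* = (R−d)/(u−d) = (1.01−0.82)/(1.11−0.82) = 0.6552.
Terminal values V(4,·): V(4,0)=58.3018, V(4,1)=39.5938, V(4,2)=14.2697, V(4,3)=0.0000, V(4,4)=0.0000
(3,0): S=64.5101. Δ = (V_up−V_dn)/(S_up−S_dn) = (39.5938−58.3018)/(71.6062−52.8982) = -1.0000. V = [p*·39.5938 + (1−p*)·58.3018]/1.01 = 45.5890. B = V − Δ·S = 110.0990.
(3,1): S=87.3246. Δ = (V_up−V_dn)/(S_up−S_dn) = (14.2697−39.5938)/(96.9303−71.6062) = -1.0000. V = [p*·14.2697 + (1−p*)·39.5938]/1.01 = 22.7744. B = V − Δ·S = 110.0990.
(3,2): S=118.2077. Δ = (V_up−V_dn)/(S_up−S_dn) = (0.0000−14.2697)/(131.2105−96.9303) = -0.4163. V = [p*·0.0000 + (1−p*)·14.2697]/1.01 = 4.8719. B = V − Δ·S = 54.0778.
(3,3): S=160.0128. Δ = (V_up−V_dn)/(S_up−S_dn) = (0.0000−0.0000)/(177.6142−131.2105) = 0.0000. V = [p*·0.0000 + (1−p*)·0.0000]/1.01 = 0.0000. B = V − Δ·S = 0.0000.
(2,0): S=78.6708. Δ = (V_up−V_dn)/(S_up−S_dn) = (22.7744−45.5890)/(87.3246−64.5101) = -1.0000. V = [p*·22.7744 + (1−p*)·45.5890]/1.01 = 30.3381. B = V − Δ·S = 109.0089.
(2,1): S=106.4934. Δ = (V_up−V_dn)/(S_up−S_dn) = (4.8719−22.7744)/(118.2077−87.3246) = -0.5797. V = [p*·4.8719 + (1−p*)·22.7744]/1.01 = 10.9358. B = V − Δ·S = 72.6687.
(2,2): S=144.1557. Δ = (V_up−V_dn)/(S_up−S_dn) = (0.0000−4.8719)/(160.0128−118.2077) = -0.1165. V = [p*·0.0000 + (1−p*)·4.8719]/1.01 = 1.6633. B = V − Δ·S = 18.4629.
(1,0): S=95.9400. Δ = (V_up−V_dn)/(S_up−S_dn) = (10.9358−30.3381)/(106.4934−78.6708) = -0.6974. V = [p*·10.9358 + (1−p*)·30.3381]/1.01 = 17.4517. B = V − Δ·S = 84.3563.
(1,1): S=129.8700. Δ = (V_up−V_dn)/(S_up−S_dn) = (1.6633−10.9358)/(144.1557−106.4934) = -0.2462. V = [p*·1.6633 + (1−p*)·10.9358]/1.01 = 4.8126. B = V − Δ·S = 36.7867.
(0,0): S=117.0000. Δ = (V_up−V_dn)/(S_up−S_dn) = (4.8126−17.4517)/(129.8700−95.9400) = -0.3725. V = [p*·4.8126 + (1−p*)·17.4517]/1.01 = 9.0801. B = V − Δ·S = 52.6634.
Self-financing check: at every node Δ·S+B equals the discounted successor values.

(0,0): Delta=-0.3725 Bond=52.6634
(1,0): Delta=-0.6974 Bond=84.3563
(1,1): Delta=-0.2462 Bond=36.7867
(2,0): Delta=-1.0000 Bond=109.0089
(2,1): Delta=-0.5797 Bond=72.6687
(2,2): Delta=-0.1165 Bond=18.4629
(3,0): Delta=-1.0000 Bond=110.0990
(3,1): Delta=-1.0000 Bond=110.0990
(3,2): Delta=-0.4163 Bond=54.0778
(3,3): Delta=0.0000 Bond=0.0000
V0=9.0801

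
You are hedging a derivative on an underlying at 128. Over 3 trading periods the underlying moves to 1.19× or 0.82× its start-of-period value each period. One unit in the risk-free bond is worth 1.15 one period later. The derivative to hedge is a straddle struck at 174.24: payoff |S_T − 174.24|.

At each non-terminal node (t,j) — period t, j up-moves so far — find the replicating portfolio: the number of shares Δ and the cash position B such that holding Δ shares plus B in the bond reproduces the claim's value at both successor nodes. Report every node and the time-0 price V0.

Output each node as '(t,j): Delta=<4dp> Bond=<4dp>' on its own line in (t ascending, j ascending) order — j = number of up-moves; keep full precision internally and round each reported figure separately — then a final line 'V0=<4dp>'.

(0,0): Delta=0.0531 Bond=18.4473
(1,0): Delta=-1.0000 Bond=131.7505
(1,1): Delta=0.1411 Bond=7.8161
(2,0): Delta=-1.0000 Bond=151.5130
(2,1): Delta=-1.0000 Bond=151.5130
(2,2): Delta=0.2364 Bond=-8.2871
V0=25.2474

Under the risk-neutral measure, an up-move has probability p* = (R−d)/(u−d) = 0.8919 and values discount at R = 1.15.
Payoff layer (t=3): V(3,0)=103.6649, V(3,1)=71.8200, V(3,2)=25.6061, V(3,3)=41.4604
(2,0): S=86.0672. Δ = (V_up−V_dn)/(S_up−S_dn) = (71.8200−103.6649)/(102.4200−70.5751) = -1.0000. V = [p*·71.8200 + (1−p*)·103.6649]/1.15 = 65.4458. B = V − Δ·S = 151.5130.
(2,1): S=124.9024. Δ = (V_up−V_dn)/(S_up−S_dn) = (25.6061−71.8200)/(148.6339−102.4200) = -1.0000. V = [p*·25.6061 + (1−p*)·71.8200]/1.15 = 26.6106. B = V − Δ·S = 151.5130.
(2,2): S=181.2608. Δ = (V_up−V_dn)/(S_up−S_dn) = (41.4604−25.6061)/(215.7004−148.6339) = 0.2364. V = [p*·41.4604 + (1−p*)·25.6061]/1.15 = 34.5621. B = V − Δ·S = -8.2871.
(1,0): S=104.9600. Δ = (V_up−V_dn)/(S_up−S_dn) = (26.6106−65.4458)/(124.9024−86.0672) = -1.0000. V = [p*·26.6106 + (1−p*)·65.4458]/1.15 = 26.7905. B = V − Δ·S = 131.7505.
(1,1): S=152.3200. Δ = (V_up−V_dn)/(S_up−S_dn) = (34.5621−26.6106)/(181.2608−124.9024) = 0.1411. V = [p*·34.5621 + (1−p*)·26.6106]/1.15 = 29.3065. B = V − Δ·S = 7.8161.
(0,0): S=128.0000. Δ = (V_up−V_dn)/(S_up−S_dn) = (29.3065−26.7905)/(152.3200−104.9600) = 0.0531. V = [p*·29.3065 + (1−p*)·26.7905]/1.15 = 25.2474. B = V − Δ·S = 18.4473.
Each (Δ,B) replicates both successor values, so the strategy is self-financing and V0 is arbitrage-free.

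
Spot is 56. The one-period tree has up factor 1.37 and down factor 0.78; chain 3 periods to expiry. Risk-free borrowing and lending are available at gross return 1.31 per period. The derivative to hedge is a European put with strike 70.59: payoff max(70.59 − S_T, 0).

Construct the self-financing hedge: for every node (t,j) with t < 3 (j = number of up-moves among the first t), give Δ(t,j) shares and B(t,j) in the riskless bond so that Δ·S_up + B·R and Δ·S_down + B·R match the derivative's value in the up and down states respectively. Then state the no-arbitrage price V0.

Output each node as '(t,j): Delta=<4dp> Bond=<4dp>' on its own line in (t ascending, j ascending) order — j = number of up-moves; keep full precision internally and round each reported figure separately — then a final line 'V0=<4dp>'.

The replicating-portfolio and risk-neutral prices coincide; use p* = (1.31−0.78)/(1.37−0.78) = 0.8983 for the latter.
At expiry t=3: V(3,0)=44.0151, V(3,1)=23.9136, V(3,2)=0.0000, V(3,3)=0.0000
  t=2,j=0: stock 34.0704 → up 46.6764 (V=23.9136), down 26.5749 (V=44.0151). Price 19.8151; hedge Δ=-1.0000, bond B=53.8855.
  t=2,j=1: stock 59.8416 → up 81.9830 (V=0.0000), down 46.6764 (V=23.9136). Price 1.8564; hedge Δ=-0.6773, bond B=42.3878.
  t=2,j=2: stock 105.1064 → up 143.9958 (V=0.0000), down 81.9830 (V=0.0000). Price 0.0000; hedge Δ=0.0000, bond B=0.0000.
  t=1,j=0: stock 43.6800 → up 59.8416 (V=1.8564), down 34.0704 (V=19.8151). Price 2.8112; hedge Δ=-0.6969, bond B=33.2497.
  t=1,j=1: stock 76.7200 → up 105.1064 (V=0.0000), down 59.8416 (V=1.8564). Price 0.1441; hedge Δ=-0.0410, bond B=3.2906.
  t=0,j=0: stock 56.0000 → up 76.7200 (V=0.1441), down 43.6800 (V=2.8112). Price 0.3171; hedge Δ=-0.0807, bond B=4.8376.
Self-financing check: at every node Δ·S+B equals the discounted successor values.

(0,0): Delta=-0.0807 Bond=4.8376
(1,0): Delta=-0.6969 Bond=33.2497
(1,1): Delta=-0.0410 Bond=3.2906
(2,0): Delta=-1.0000 Bond=53.8855
(2,1): Delta=-0.6773 Bond=42.3878
(2,2): Delta=0.0000 Bond=0.0000
V0=0.3171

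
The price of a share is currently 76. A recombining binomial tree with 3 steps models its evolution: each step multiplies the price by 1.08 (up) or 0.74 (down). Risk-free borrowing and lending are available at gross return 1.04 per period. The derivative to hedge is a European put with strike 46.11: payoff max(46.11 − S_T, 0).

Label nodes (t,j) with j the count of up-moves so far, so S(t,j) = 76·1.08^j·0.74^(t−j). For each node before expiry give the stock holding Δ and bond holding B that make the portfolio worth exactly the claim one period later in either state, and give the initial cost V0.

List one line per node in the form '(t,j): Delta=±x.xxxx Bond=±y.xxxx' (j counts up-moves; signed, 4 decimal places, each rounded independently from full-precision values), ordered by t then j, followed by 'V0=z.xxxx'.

Since d<R<u, set p* = (R−d)/(u−d) = 0.8824; price each node as the discounted p*-expectation of its children.
Terminal values V(3,·): V(3,0)=15.3130, V(3,1)=1.1630, V(3,2)=0.0000, V(3,3)=0.0000
(2,0): S=41.6176. Δ = (V_up−V_dn)/(S_up−S_dn) = (1.1630−15.3130)/(44.9470−30.7970) = -1.0000. V = [p*·1.1630 + (1−p*)·15.3130]/1.04 = 2.7189. B = V − Δ·S = 44.3365.
(2,1): S=60.7392. Δ = (V_up−V_dn)/(S_up−S_dn) = (0.0000−1.1630)/(65.5983−44.9470) = -0.0563. V = [p*·0.0000 + (1−p*)·1.1630]/1.04 = 0.1316. B = V − Δ·S = 3.5521.
(2,2): S=88.6464. Δ = (V_up−V_dn)/(S_up−S_dn) = (0.0000−0.0000)/(95.7381−65.5983) = 0.0000. V = [p*·0.0000 + (1−p*)·0.0000]/1.04 = 0.0000. B = V − Δ·S = 0.0000.
(1,0): S=56.2400. Δ = (V_up−V_dn)/(S_up−S_dn) = (0.1316−2.7189)/(60.7392−41.6176) = -0.1353. V = [p*·0.1316 + (1−p*)·2.7189]/1.04 = 0.4192. B = V − Δ·S = 8.0291.
(1,1): S=82.0800. Δ = (V_up−V_dn)/(S_up−S_dn) = (0.0000−0.1316)/(88.6464−60.7392) = -0.0047. V = [p*·0.0000 + (1−p*)·0.1316]/1.04 = 0.0149. B = V − Δ·S = 0.4018.
(0,0): S=76.0000. Δ = (V_up−V_dn)/(S_up−S_dn) = (0.0149−0.4192)/(82.0800−56.2400) = -0.0156. V = [p*·0.0149 + (1−p*)·0.4192]/1.04 = 0.0600. B = V − Δ·S = 1.2492.
Check: Δ(0,0)·S0 + B(0,0) = 0.0600 = V0.

(0,0): Delta=-0.0156 Bond=1.2492
(1,0): Delta=-0.1353 Bond=8.0291
(1,1): Delta=-0.0047 Bond=0.4018
(2,0): Delta=-1.0000 Bond=44.3365
(2,1): Delta=-0.0563 Bond=3.5521
(2,2): Delta=0.0000 Bond=0.0000
V0=0.0600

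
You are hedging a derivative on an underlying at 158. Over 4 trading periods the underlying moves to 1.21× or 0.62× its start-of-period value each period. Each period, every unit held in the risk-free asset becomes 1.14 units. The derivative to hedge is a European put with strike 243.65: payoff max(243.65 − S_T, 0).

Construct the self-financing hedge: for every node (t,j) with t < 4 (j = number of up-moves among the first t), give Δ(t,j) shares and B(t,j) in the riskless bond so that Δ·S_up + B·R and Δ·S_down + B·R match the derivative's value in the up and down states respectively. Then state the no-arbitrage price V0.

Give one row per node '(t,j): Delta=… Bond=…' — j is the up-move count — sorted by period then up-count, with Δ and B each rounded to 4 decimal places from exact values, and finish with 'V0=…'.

(0,0): Delta=-0.5289 Bond=103.7779
(1,0): Delta=-1.0000 Bond=164.4568
(1,1): Delta=-0.4964 Bond=112.0943
(2,0): Delta=-1.0000 Bond=187.4808
(2,1): Delta=-1.0000 Bond=187.4808
(2,2): Delta=-0.4617 Bond=119.7518
(3,0): Delta=-1.0000 Bond=213.7281
(3,1): Delta=-1.0000 Bond=213.7281
(3,2): Delta=-1.0000 Bond=213.7281
(3,3): Delta=-0.4245 Bond=126.1233
V0=20.2134

Since d<R<u, set p* = (R−d)/(u−d) = 0.8814; price each node as the discounted p*-expectation of its children.
Terminal payoffs: V(4,0)=220.3034, V(4,1)=198.0865, V(4,2)=154.7276, V(4,3)=70.1079, V(4,4)=0.0000
(3,0): S=37.6558. Δ = (V_up−V_dn)/(S_up−S_dn) = (198.0865−220.3034)/(45.5635−23.3466) = -1.0000. V = [p*·198.0865 + (1−p*)·220.3034]/1.14 = 176.0722. B = V − Δ·S = 213.7281.
(3,1): S=73.4896. Δ = (V_up−V_dn)/(S_up−S_dn) = (154.7276−198.0865)/(88.9224−45.5635) = -1.0000. V = [p*·154.7276 + (1−p*)·198.0865]/1.14 = 140.2385. B = V − Δ·S = 213.7281.
(3,2): S=143.4232. Δ = (V_up−V_dn)/(S_up−S_dn) = (70.1079−154.7276)/(173.5421−88.9224) = -1.0000. V = [p*·70.1079 + (1−p*)·154.7276]/1.14 = 70.3048. B = V − Δ·S = 213.7281.
(3,3): S=279.9066. Δ = (V_up−V_dn)/(S_up−S_dn) = (0.0000−70.1079)/(338.6870−173.5421) = -0.4245. V = [p*·0.0000 + (1−p*)·70.1079]/1.14 = 7.2964. B = V − Δ·S = 126.1233.
(2,0): S=60.7352. Δ = (V_up−V_dn)/(S_up−S_dn) = (140.2385−176.0722)/(73.4896−37.6558) = -1.0000. V = [p*·140.2385 + (1−p*)·176.0722]/1.14 = 126.7456. B = V − Δ·S = 187.4808.
(2,1): S=118.5316. Δ = (V_up−V_dn)/(S_up−S_dn) = (70.3048−140.2385)/(143.4232−73.4896) = -1.0000. V = [p*·70.3048 + (1−p*)·140.2385]/1.14 = 68.9492. B = V − Δ·S = 187.4808.
(2,2): S=231.3278. Δ = (V_up−V_dn)/(S_up−S_dn) = (7.2964−70.3048)/(279.9066−143.4232) = -0.4617. V = [p*·7.2964 + (1−p*)·70.3048]/1.14 = 12.9579. B = V − Δ·S = 119.7518.
(1,0): S=97.9600. Δ = (V_up−V_dn)/(S_up−S_dn) = (68.9492−126.7456)/(118.5316−60.7352) = -1.0000. V = [p*·68.9492 + (1−p*)·126.7456]/1.14 = 66.4968. B = V − Δ·S = 164.4568.
(1,1): S=191.1800. Δ = (V_up−V_dn)/(S_up−S_dn) = (12.9579−68.9492)/(231.3278−118.5316) = -0.4964. V = [p*·12.9579 + (1−p*)·68.9492]/1.14 = 17.1938. B = V − Δ·S = 112.0943.
(0,0): S=158.0000. Δ = (V_up−V_dn)/(S_up−S_dn) = (17.1938−66.4968)/(191.1800−97.9600) = -0.5289. V = [p*·17.1938 + (1−p*)·66.4968]/1.14 = 20.2134. B = V − Δ·S = 103.7779.
Each (Δ,B) replicates both successor values, so the strategy is self-financing and V0 is arbitrage-free.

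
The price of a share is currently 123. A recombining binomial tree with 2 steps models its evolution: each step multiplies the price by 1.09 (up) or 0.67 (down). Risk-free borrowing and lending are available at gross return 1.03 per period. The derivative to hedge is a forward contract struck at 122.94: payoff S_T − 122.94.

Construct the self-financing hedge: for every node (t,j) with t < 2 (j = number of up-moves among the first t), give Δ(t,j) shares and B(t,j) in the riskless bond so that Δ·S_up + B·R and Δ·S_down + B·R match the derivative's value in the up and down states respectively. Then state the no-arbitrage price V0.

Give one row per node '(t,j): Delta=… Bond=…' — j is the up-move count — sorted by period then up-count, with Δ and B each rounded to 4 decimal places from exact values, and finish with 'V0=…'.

The replicating-portfolio and risk-neutral prices coincide; use p* = (1.03−0.67)/(1.09−0.67) = 0.8571 for the latter.
Terminal values V(2,·): V(2,0)=-67.7253, V(2,1)=-33.1131, V(2,2)=23.1963
  t=1,j=0: stock 82.4100 → up 89.8269 (V=-33.1131), down 55.2147 (V=-67.7253). Price -36.9492; hedge Δ=1.0000, bond B=-119.3592.
  t=1,j=1: stock 134.0700 → up 146.1363 (V=23.1963), down 89.8269 (V=-33.1131). Price 14.7108; hedge Δ=1.0000, bond B=-119.3592.
  t=0,j=0: stock 123.0000 → up 134.0700 (V=14.7108), down 82.4100 (V=-36.9492). Price 7.1173; hedge Δ=1.0000, bond B=-115.8827.
Each (Δ,B) replicates both successor values, so the strategy is self-financing and V0 is arbitrage-free.

(0,0): Delta=1.0000 Bond=-115.8827
(1,0): Delta=1.0000 Bond=-119.3592
(1,1): Delta=1.0000 Bond=-119.3592
V0=7.1173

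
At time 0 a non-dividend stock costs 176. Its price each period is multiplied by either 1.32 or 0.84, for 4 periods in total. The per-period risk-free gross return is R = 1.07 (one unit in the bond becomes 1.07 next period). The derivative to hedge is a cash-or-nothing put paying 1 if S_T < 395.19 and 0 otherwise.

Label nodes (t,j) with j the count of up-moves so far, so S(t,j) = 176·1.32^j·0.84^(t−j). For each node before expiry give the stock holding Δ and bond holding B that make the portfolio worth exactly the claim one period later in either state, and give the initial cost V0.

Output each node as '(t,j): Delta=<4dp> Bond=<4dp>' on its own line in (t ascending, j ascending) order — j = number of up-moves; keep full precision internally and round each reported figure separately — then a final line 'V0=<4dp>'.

Since d<R<u, set p* = (R−d)/(u−d) = 0.4792; price each node as the discounted p*-expectation of its children.
Terminal payoffs: V(4,0)=1.0000, V(4,1)=1.0000, V(4,2)=1.0000, V(4,3)=1.0000, V(4,4)=0.0000
Node (3,0) S=104.3159: V=(p*·1.0000+(1−p*)·1.0000)/1.07=0.9346; Δ=(1.0000−1.0000)/(137.6970−87.6254)=0.0000; B=V−Δ·S=0.9346
Node (3,1) S=163.9250: V=(p*·1.0000+(1−p*)·1.0000)/1.07=0.9346; Δ=(1.0000−1.0000)/(216.3810−137.6970)=0.0000; B=V−Δ·S=0.9346
Node (3,2) S=257.5964: V=(p*·1.0000+(1−p*)·1.0000)/1.07=0.9346; Δ=(1.0000−1.0000)/(340.0273−216.3810)=0.0000; B=V−Δ·S=0.9346
Node (3,3) S=404.7944: V=(p*·0.0000+(1−p*)·1.0000)/1.07=0.4868; Δ=(0.0000−1.0000)/(534.3286−340.0273)=-0.0051; B=V−Δ·S=2.5701
Node (2,0) S=124.1856: V=(p*·0.9346+(1−p*)·0.9346)/1.07=0.8734; Δ=(0.9346−0.9346)/(163.9250−104.3159)=0.0000; B=V−Δ·S=0.8734
Node (2,1) S=195.1488: V=(p*·0.9346+(1−p*)·0.9346)/1.07=0.8734; Δ=(0.9346−0.9346)/(257.5964−163.9250)=0.0000; B=V−Δ·S=0.8734
Node (2,2) S=306.6624: V=(p*·0.4868+(1−p*)·0.9346)/1.07=0.6729; Δ=(0.4868−0.9346)/(404.7944−257.5964)=-0.0030; B=V−Δ·S=1.6059
Node (1,0) S=147.8400: V=(p*·0.8734+(1−p*)·0.8734)/1.07=0.8163; Δ=(0.8734−0.8734)/(195.1488−124.1856)=0.0000; B=V−Δ·S=0.8163
Node (1,1) S=232.3200: V=(p*·0.6729+(1−p*)·0.8734)/1.07=0.7265; Δ=(0.6729−0.8734)/(306.6624−195.1488)=-0.0018; B=V−Δ·S=1.1443
Node (0,0) S=176.0000: V=(p*·0.7265+(1−p*)·0.8163)/1.07=0.7227; Δ=(0.7265−0.8163)/(232.3200−147.8400)=-0.0011; B=V−Δ·S=0.9098
Self-financing check: at every node Δ·S+B equals the discounted successor values.

(0,0): Delta=-0.0011 Bond=0.9098
(1,0): Delta=0.0000 Bond=0.8163
(1,1): Delta=-0.0018 Bond=1.1443
(2,0): Delta=0.0000 Bond=0.8734
(2,1): Delta=0.0000 Bond=0.8734
(2,2): Delta=-0.0030 Bond=1.6059
(3,0): Delta=0.0000 Bond=0.9346
(3,1): Delta=0.0000 Bond=0.9346
(3,2): Delta=0.0000 Bond=0.9346
(3,3): Delta=-0.0051 Bond=2.5701
V0=0.7227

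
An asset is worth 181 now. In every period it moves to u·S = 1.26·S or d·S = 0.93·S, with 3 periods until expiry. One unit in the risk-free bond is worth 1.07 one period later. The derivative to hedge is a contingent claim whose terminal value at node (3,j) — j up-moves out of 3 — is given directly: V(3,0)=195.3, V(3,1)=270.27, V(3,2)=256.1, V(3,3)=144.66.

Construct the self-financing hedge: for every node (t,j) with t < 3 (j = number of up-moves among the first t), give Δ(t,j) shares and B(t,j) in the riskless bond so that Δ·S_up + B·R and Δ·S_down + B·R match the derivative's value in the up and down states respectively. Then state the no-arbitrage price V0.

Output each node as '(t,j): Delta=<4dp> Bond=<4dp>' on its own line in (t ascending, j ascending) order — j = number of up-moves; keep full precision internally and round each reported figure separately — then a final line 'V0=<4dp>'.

(0,0): Delta=-0.0311 Bond=203.1456
(1,0): Delta=0.6251 Bond=106.9102
(1,1): Delta=-0.6884 Bond=367.2700
(2,0): Delta=1.4512 Bond=-14.9337
(2,1): Delta=-0.2025 Bond=289.9099
(2,2): Delta=-1.1752 Bond=532.8581
V0=197.5154

The replicating-portfolio and risk-neutral prices coincide; use p* = (1.07−0.93)/(1.26−0.93) = 0.4242 for the latter.
Terminal payoffs: V(3,0)=195.3000, V(3,1)=270.2700, V(3,2)=256.1000, V(3,3)=144.6600
Node (2,0) S=156.5469: V=(p*·270.2700+(1−p*)·195.3000)/1.07=212.2481; Δ=(270.2700−195.3000)/(197.2491−145.5886)=1.4512; B=V−Δ·S=-14.9337
Node (2,1) S=212.0958: V=(p*·256.1000+(1−p*)·270.2700)/1.07=246.9705; Δ=(256.1000−270.2700)/(267.2407−197.2491)=-0.2025; B=V−Δ·S=289.9099
Node (2,2) S=287.3556: V=(p*·144.6600+(1−p*)·256.1000)/1.07=195.1611; Δ=(144.6600−256.1000)/(362.0681−267.2407)=-1.1752; B=V−Δ·S=532.8581
Node (1,0) S=168.3300: V=(p*·246.9705+(1−p*)·212.2481)/1.07=212.1297; Δ=(246.9705−212.2481)/(212.0958−156.5469)=0.6251; B=V−Δ·S=106.9102
Node (1,1) S=228.0600: V=(p*·195.1611+(1−p*)·246.9705)/1.07=210.2718; Δ=(195.1611−246.9705)/(287.3556−212.0958)=-0.6884; B=V−Δ·S=367.2700
Node (0,0) S=181.0000: V=(p*·210.2718+(1−p*)·212.1297)/1.07=197.5154; Δ=(210.2718−212.1297)/(228.0600−168.3300)=-0.0311; B=V−Δ·S=203.1456
Root portfolio cost Δ·181+B reproduces V0=197.5154.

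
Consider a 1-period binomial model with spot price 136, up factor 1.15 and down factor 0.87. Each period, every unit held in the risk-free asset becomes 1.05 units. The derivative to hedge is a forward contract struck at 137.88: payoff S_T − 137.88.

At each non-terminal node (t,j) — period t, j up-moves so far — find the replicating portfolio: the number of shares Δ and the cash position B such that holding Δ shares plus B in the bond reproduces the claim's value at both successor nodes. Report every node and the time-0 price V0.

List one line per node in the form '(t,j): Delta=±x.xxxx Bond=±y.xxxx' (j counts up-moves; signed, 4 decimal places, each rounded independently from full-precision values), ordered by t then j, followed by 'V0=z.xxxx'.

No-arbitrage ⇒ martingale measure with p* = (R−d)/(u−d) = 0.6429.
Terminal values V(1,·): V(1,0)=-19.5600, V(1,1)=18.5200
(0,0): S=136.0000. Δ = (V_up−V_dn)/(S_up−S_dn) = (18.5200−-19.5600)/(156.4000−118.3200) = 1.0000. V = [p*·18.5200 + (1−p*)·-19.5600]/1.05 = 4.6857. B = V − Δ·S = -131.3143.
Self-financing check: at every node Δ·S+B equals the discounted successor values.

(0,0): Delta=1.0000 Bond=-131.3143
V0=4.6857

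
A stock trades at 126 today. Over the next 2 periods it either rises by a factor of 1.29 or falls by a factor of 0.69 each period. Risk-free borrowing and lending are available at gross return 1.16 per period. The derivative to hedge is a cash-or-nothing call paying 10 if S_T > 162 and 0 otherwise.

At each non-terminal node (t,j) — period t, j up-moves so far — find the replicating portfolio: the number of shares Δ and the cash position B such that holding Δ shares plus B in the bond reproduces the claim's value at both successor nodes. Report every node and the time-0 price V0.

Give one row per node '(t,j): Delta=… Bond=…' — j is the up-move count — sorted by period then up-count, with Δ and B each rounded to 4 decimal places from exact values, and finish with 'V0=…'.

Risk-neutral probability p* = (R−d)/(u−d) = (1.16−0.69)/(1.29−0.69) = 0.7833.
Terminal payoffs: V(2,0)=0.0000, V(2,1)=0.0000, V(2,2)=10.0000
(1,0): S=86.9400. Δ = (V_up−V_dn)/(S_up−S_dn) = (0.0000−0.0000)/(112.1526−59.9886) = 0.0000. V = [p*·0.0000 + (1−p*)·0.0000]/1.16 = 0.0000. B = V − Δ·S = 0.0000.
(1,1): S=162.5400. Δ = (V_up−V_dn)/(S_up−S_dn) = (10.0000−0.0000)/(209.6766−112.1526) = 0.1025. V = [p*·10.0000 + (1−p*)·0.0000]/1.16 = 6.7529. B = V − Δ·S = -9.9138.
(0,0): S=126.0000. Δ = (V_up−V_dn)/(S_up−S_dn) = (6.7529−0.0000)/(162.5400−86.9400) = 0.0893. V = [p*·6.7529 + (1−p*)·0.0000]/1.16 = 4.5601. B = V − Δ·S = -6.6947.
The time-0 hedge costs 4.5601, which is the no-arbitrage price.

(0,0): Delta=0.0893 Bond=-6.6947
(1,0): Delta=0.0000 Bond=0.0000
(1,1): Delta=0.1025 Bond=-9.9138
V0=4.5601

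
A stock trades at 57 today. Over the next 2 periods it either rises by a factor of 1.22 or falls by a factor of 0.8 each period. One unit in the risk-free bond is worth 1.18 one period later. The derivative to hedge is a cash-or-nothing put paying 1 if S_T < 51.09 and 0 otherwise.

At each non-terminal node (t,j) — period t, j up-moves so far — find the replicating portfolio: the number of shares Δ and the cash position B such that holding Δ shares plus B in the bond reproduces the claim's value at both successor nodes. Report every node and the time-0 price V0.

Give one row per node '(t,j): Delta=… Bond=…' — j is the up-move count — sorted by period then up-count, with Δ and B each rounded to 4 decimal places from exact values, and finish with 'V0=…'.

(0,0): Delta=-0.0034 Bond=0.1987
(1,0): Delta=-0.0522 Bond=2.4617
(1,1): Delta=0.0000 Bond=0.0000
V0=0.0065

No-arbitrage ⇒ martingale measure with p* = (R−d)/(u−d) = 0.9048.
Terminal values V(2,·): V(2,0)=1.0000, V(2,1)=0.0000, V(2,2)=0.0000
Node (1,0) S=45.6000: V=(p*·0.0000+(1−p*)·1.0000)/1.18=0.0807; Δ=(0.0000−1.0000)/(55.6320−36.4800)=-0.0522; B=V−Δ·S=2.4617
Node (1,1) S=69.5400: V=(p*·0.0000+(1−p*)·0.0000)/1.18=0.0000; Δ=(0.0000−0.0000)/(84.8388−55.6320)=0.0000; B=V−Δ·S=0.0000
Node (0,0) S=57.0000: V=(p*·0.0000+(1−p*)·0.0807)/1.18=0.0065; Δ=(0.0000−0.0807)/(69.5400−45.6000)=-0.0034; B=V−Δ·S=0.1987
Root portfolio cost Δ·57+B reproduces V0=0.0065.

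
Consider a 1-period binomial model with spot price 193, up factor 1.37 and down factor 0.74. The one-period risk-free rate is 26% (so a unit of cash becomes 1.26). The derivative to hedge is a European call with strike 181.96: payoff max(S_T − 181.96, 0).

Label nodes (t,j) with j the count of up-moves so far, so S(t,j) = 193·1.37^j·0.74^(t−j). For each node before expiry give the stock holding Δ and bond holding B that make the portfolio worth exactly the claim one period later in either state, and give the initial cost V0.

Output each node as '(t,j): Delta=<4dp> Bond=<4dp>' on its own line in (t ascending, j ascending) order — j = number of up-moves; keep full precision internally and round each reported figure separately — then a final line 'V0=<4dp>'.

(0,0): Delta=0.6781 Bond=-76.8619
V0=54.0111

The replicating-portfolio and risk-neutral prices coincide; use p* = (1.26−0.74)/(1.37−0.74) = 0.8254 for the latter.
Payoff layer (t=1): V(1,0)=0.0000, V(1,1)=82.4500
(0,0): S=193.0000. Δ = (V_up−V_dn)/(S_up−S_dn) = (82.4500−0.0000)/(264.4100−142.8200) = 0.6781. V = [p*·82.4500 + (1−p*)·0.0000]/1.26 = 54.0111. B = V − Δ·S = -76.8619.
The time-0 hedge costs 54.0111, which is the no-arbitrage price.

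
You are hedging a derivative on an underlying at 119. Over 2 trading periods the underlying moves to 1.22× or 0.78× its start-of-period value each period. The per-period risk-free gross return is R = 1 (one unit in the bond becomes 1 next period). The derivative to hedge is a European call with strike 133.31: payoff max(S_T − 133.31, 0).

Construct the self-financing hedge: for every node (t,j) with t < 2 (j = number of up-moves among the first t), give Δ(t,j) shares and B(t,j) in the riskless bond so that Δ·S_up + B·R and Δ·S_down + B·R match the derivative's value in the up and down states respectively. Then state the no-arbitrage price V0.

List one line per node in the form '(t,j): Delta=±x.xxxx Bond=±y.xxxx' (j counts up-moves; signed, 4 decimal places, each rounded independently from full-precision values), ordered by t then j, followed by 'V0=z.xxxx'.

(0,0): Delta=0.4183 Bond=-38.8312
(1,0): Delta=0.0000 Bond=0.0000
(1,1): Delta=0.6858 Bond=-77.6625
V0=10.9524

Under the risk-neutral measure, an up-move has probability p* = (R−d)/(u−d) = 0.5000 and values discount at R = 1.
Terminal payoffs: V(2,0)=0.0000, V(2,1)=0.0000, V(2,2)=43.8096
Node (1,0) S=92.8200: V=(p*·0.0000+(1−p*)·0.0000)/1=0.0000; Δ=(0.0000−0.0000)/(113.2404−72.3996)=0.0000; B=V−Δ·S=0.0000
Node (1,1) S=145.1800: V=(p*·43.8096+(1−p*)·0.0000)/1=21.9048; Δ=(43.8096−0.0000)/(177.1196−113.2404)=0.6858; B=V−Δ·S=-77.6625
Node (0,0) S=119.0000: V=(p*·21.9048+(1−p*)·0.0000)/1=10.9524; Δ=(21.9048−0.0000)/(145.1800−92.8200)=0.4183; B=V−Δ·S=-38.8312
The time-0 hedge costs 10.9524, which is the no-arbitrage price.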